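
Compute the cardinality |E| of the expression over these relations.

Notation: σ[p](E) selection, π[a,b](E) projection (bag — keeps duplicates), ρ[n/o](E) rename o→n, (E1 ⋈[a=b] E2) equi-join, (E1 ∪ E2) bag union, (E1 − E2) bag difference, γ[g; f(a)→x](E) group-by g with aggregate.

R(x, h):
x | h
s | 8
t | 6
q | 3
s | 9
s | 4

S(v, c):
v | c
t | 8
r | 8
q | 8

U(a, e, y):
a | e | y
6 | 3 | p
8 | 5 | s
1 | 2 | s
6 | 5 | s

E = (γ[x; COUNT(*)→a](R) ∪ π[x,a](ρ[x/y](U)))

Row counts bottom-up:
  R → 5
  γ[x; COUNT(*)→a](R) → 3
  U → 4
  ρ[x/y](U) → 4
  π[x,a](ρ[x/y](U)) → 4
  (γ[x; COUNT(*)→a](R) ∪ π[x,a](ρ[x/y](U))) → 7

|E| = 7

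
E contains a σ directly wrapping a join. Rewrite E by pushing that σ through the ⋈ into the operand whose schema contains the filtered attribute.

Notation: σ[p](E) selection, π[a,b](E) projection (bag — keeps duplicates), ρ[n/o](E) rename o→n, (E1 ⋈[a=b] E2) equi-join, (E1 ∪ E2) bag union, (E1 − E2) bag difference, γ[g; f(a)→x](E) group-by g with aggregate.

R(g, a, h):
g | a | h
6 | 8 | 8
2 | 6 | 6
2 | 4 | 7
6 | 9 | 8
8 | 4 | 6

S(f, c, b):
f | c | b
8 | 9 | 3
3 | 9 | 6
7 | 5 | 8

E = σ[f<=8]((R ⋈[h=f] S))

σ filters on f, owned by the right side.
E' = (R ⋈[h=f] σ[f<=8](S))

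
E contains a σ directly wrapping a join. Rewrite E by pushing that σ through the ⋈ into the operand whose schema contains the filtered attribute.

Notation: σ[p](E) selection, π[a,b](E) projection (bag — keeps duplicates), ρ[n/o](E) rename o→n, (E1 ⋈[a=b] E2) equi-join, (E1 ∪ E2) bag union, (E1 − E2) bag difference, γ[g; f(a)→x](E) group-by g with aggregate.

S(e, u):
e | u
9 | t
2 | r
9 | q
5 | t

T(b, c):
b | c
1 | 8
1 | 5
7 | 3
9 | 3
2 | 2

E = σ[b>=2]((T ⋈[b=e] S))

σ filters on b, owned by the left side.
E' = (σ[b>=2](T) ⋈[b=e] S)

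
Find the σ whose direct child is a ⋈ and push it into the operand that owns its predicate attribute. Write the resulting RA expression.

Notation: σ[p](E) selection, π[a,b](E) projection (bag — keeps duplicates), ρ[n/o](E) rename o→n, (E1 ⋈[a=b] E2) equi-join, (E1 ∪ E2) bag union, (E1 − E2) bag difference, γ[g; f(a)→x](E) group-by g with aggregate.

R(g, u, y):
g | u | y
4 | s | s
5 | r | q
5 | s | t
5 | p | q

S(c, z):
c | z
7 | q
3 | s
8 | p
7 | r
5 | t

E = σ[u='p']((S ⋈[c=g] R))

σ filters on u, owned by the right side.
E' = (S ⋈[c=g] σ[u='p'](R))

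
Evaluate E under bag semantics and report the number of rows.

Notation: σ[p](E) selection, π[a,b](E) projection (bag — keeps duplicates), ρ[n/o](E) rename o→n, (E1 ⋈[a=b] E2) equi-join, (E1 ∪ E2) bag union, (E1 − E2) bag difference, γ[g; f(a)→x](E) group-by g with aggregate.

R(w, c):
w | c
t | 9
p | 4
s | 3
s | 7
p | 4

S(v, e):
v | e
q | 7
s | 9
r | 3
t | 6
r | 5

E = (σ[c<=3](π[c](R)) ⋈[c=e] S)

Stepwise |·|:
  R → 5
  π[c](R) → 5
  σ[c<=3](π[c](R)) → 1
  S → 5
  (σ[c<=3](π[c](R)) ⋈[c=e] S) → 1

|E| = 1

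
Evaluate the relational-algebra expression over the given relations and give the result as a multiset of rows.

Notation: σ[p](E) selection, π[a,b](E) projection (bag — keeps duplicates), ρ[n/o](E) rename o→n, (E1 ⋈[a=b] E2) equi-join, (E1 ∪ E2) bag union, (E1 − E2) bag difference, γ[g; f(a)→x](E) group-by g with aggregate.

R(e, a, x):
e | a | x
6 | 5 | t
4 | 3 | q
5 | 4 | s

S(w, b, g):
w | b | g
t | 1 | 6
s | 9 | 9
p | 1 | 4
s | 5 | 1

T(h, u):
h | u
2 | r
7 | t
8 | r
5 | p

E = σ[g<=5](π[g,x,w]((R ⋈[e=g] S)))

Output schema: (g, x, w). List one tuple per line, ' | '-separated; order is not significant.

Per-node cardinality:
  R → 3
  S → 4
  (R ⋈[e=g] S) → 2
  π[g,x,w]((R ⋈[e=g] S)) → 2
  σ[g<=5](π[g,x,w]((R ⋈[e=g] S))) → 1

== RESULT ==
g | x | w
4 | q | p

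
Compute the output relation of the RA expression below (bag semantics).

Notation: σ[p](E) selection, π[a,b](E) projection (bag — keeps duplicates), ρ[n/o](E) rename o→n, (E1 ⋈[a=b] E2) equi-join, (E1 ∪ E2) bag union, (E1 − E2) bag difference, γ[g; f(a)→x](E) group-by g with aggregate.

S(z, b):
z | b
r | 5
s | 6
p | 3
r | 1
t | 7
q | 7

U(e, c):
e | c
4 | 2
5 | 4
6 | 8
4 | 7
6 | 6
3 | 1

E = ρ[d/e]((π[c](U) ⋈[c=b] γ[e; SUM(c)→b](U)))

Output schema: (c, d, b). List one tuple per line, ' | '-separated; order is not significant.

Subexpression sizes:
  U → 6
  π[c](U) → 6
  U → 6
  γ[e; SUM(c)→b](U) → 4
  (π[c](U) ⋈[c=b] γ[e; SUM(c)→b](U)) → 2
  ρ[d/e]((π[c](U) ⋈[c=b] γ[e; SUM(c)→b](U))) → 2

== RESULT ==
c | d | b
1 | 3 | 1
4 | 5 | 4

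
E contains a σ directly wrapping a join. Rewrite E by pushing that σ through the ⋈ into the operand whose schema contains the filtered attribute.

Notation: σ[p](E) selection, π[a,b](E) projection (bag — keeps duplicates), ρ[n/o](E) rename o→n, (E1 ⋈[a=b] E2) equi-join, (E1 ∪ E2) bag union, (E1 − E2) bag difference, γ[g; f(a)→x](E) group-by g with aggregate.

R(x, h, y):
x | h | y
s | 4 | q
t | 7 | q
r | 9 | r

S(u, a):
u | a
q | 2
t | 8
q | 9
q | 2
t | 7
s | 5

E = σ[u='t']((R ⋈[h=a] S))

σ filters on u, owned by the right side.
E' = (R ⋈[h=a] σ[u='t'](S))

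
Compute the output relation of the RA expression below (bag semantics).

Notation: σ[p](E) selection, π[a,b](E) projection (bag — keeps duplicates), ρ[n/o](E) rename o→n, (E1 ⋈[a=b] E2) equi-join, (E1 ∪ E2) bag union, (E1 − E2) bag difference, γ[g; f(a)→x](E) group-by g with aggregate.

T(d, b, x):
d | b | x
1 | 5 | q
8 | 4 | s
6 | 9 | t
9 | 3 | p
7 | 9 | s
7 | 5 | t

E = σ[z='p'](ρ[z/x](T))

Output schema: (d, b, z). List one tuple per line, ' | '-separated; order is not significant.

Per-node cardinality:
  T → 6
  ρ[z/x](T) → 6
  σ[z='p'](ρ[z/x](T)) → 1

== RESULT ==
d | b | z
9 | 3 | p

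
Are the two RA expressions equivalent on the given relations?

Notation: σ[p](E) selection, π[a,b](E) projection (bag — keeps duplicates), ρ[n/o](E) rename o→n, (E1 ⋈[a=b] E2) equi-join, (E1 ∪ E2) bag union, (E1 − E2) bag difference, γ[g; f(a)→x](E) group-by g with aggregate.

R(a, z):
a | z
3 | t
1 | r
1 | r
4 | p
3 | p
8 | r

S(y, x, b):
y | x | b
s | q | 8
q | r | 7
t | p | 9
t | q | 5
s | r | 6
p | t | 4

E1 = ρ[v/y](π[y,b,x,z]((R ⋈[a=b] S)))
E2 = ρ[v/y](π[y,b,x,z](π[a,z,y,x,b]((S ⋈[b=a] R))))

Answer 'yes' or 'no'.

E1 stepwise |·|:
  R → 6
  S → 6
  (R ⋈[a=b] S) → 2
  π[y,b,x,z]((R ⋈[a=b] S)) → 2
  ρ[v/y](π[y,b,x,z]((R ⋈[a=b] S))) → 2
E2 stepwise |·|:
  S → 6
  R → 6
  (S ⋈[b=a] R) → 2
  π[a,z,y,x,b]((S ⋈[b=a] R)) → 2
  π[y,b,x,z](π[a,z,y,x,b]((S ⋈[b=a] R))) → 2
  ρ[v/y](π[y,b,x,z](π[a,z,y,x,b]((S ⋈[b=a] R)))) → 2

E1 and E2 produce the same multiset:
v | b | x | z
p | 4 | t | p
s | 8 | q | r

yes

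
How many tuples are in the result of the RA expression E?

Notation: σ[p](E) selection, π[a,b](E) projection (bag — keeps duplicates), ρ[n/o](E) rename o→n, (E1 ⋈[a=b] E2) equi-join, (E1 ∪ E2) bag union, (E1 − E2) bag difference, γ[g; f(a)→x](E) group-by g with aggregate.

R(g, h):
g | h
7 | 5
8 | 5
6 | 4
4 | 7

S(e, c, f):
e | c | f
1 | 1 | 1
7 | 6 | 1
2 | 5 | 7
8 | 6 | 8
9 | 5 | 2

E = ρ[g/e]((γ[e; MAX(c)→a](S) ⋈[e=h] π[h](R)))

Row counts bottom-up:
  S → 5
  γ[e; MAX(c)→a](S) → 5
  R → 4
  π[h](R) → 4
  (γ[e; MAX(c)→a](S) ⋈[e=h] π[h](R)) → 1
  ρ[g/e]((γ[e; MAX(c)→a](S) ⋈[e=h] π[h](R))) → 1

|E| = 1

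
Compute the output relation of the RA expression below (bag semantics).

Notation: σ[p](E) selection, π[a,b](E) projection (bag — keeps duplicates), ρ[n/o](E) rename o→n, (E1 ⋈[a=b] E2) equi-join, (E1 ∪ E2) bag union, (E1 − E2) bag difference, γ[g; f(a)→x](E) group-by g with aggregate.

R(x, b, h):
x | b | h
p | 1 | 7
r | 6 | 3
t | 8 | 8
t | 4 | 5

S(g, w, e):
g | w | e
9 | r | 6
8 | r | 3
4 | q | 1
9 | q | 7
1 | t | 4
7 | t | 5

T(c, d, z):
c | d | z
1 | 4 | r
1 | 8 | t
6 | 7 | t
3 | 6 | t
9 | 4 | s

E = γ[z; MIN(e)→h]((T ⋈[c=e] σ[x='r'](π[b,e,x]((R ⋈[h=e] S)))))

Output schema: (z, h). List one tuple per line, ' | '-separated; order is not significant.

Subexpression sizes:
  T → 5
  R → 4
  S → 6
  (R ⋈[h=e] S) → 3
  π[b,e,x]((R ⋈[h=e] S)) → 3
  σ[x='r'](π[b,e,x]((R ⋈[h=e] S))) → 1
  (T ⋈[c=e] σ[x='r'](π[b,e,x]((R ⋈[h=e] S)))) → 1
  γ[z; MIN(e)→h]((T ⋈[c=e] σ[x='r'](π[b,e,x]((R ⋈[h=e] S))))) → 1

== RESULT ==
z | h
t | 3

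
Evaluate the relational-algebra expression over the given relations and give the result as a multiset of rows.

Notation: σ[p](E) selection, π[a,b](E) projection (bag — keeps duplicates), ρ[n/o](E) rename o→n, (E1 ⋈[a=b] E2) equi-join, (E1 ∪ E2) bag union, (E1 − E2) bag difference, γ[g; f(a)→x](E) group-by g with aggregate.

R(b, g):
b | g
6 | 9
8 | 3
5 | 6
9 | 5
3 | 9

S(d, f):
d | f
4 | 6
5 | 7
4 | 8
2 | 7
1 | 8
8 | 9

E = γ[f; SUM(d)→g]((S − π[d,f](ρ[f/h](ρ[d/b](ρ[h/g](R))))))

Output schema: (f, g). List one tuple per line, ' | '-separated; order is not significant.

Subexpression sizes:
  S → 6
  R → 5
  ρ[h/g](R) → 5
  ρ[d/b](ρ[h/g](R)) → 5
  ρ[f/h](ρ[d/b](ρ[h/g](R))) → 5
  π[d,f](ρ[f/h](ρ[d/b](ρ[h/g](R)))) → 5
  (S − π[d,f](ρ[f/h](ρ[d/b](ρ[h/g](R))))) → 6
  γ[f; SUM(d)→g]((S − π[d,f](ρ[f/h](ρ[d/b](ρ[h/g](R)))))) → 4

== RESULT ==
f | g
6 | 4
7 | 7
8 | 5
9 | 8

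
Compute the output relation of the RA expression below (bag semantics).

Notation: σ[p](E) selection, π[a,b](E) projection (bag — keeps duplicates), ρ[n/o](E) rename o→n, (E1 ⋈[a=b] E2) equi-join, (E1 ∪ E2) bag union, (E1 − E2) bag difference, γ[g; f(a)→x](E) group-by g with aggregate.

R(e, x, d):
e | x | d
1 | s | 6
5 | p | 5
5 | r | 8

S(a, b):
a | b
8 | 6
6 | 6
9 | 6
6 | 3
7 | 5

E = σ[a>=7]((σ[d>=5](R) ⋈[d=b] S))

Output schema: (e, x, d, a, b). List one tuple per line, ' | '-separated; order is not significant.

Stepwise |·|:
  R → 3
  σ[d>=5](R) → 3
  S → 5
  (σ[d>=5](R) ⋈[d=b] S) → 4
  σ[a>=7]((σ[d>=5](R) ⋈[d=b] S)) → 3

== RESULT ==
e | x | d | a | b
1 | s | 6 | 8 | 6
1 | s | 6 | 9 | 6
5 | p | 5 | 7 | 5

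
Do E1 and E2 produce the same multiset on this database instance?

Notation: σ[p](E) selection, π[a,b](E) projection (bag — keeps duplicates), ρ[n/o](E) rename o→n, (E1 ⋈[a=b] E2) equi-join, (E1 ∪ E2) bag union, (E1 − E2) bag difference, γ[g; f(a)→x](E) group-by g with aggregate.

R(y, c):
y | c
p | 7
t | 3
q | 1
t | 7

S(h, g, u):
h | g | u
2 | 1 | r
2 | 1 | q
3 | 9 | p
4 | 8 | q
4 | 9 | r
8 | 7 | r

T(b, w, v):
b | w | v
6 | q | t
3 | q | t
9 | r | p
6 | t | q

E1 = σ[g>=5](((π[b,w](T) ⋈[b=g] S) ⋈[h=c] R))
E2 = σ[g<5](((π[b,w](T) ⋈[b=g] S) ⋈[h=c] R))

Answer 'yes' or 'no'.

E1 per-node cardinality:
  T → 4
  π[b,w](T) → 4
  S → 6
  (π[b,w](T) ⋈[b=g] S) → 2
  R → 4
  ((π[b,w](T) ⋈[b=g] S) ⋈[h=c] R) → 1
  σ[g>=5](((π[b,w](T) ⋈[b=g] S) ⋈[h=c] R)) → 1
E2 per-node cardinality:
  T → 4
  π[b,w](T) → 4
  S → 6
  (π[b,w](T) ⋈[b=g] S) → 2
  R → 4
  ((π[b,w](T) ⋈[b=g] S) ⋈[h=c] R) → 1
  σ[g<5](((π[b,w](T) ⋈[b=g] S) ⋈[h=c] R)) → 0

E1 result:
b | w | h | g | u | y | c
9 | r | 3 | 9 | p | t | 3
E2 result:
b | w | h | g | u | y | c
(0 rows)
Witness: (9, 'r', 3, 9, 'p', 't', 3) appears 1× in E1 but 0× in E2.

no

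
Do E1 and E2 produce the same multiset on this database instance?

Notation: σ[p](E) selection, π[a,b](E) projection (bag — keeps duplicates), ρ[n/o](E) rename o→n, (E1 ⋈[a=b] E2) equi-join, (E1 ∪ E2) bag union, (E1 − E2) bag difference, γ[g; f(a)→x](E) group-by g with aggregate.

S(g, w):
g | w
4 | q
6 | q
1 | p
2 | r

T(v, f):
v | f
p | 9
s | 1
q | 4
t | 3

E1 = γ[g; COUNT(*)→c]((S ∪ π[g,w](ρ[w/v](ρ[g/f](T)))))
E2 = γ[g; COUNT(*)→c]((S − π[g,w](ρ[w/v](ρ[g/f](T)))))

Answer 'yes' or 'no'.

E1 row counts bottom-up:
  S → 4
  T → 4
  ρ[g/f](T) → 4
  ρ[w/v](ρ[g/f](T)) → 4
  π[g,w](ρ[w/v](ρ[g/f](T))) → 4
  (S ∪ π[g,w](ρ[w/v](ρ[g/f](T)))) → 8
  γ[g; COUNT(*)→c]((S ∪ π[g,w](ρ[w/v](ρ[g/f](T))))) → 6
E2 row counts bottom-up:
  S → 4
  T → 4
  ρ[g/f](T) → 4
  ρ[w/v](ρ[g/f](T)) → 4
  π[g,w](ρ[w/v](ρ[g/f](T))) → 4
  (S − π[g,w](ρ[w/v](ρ[g/f](T)))) → 3
  γ[g; COUNT(*)→c]((S − π[g,w](ρ[w/v](ρ[g/f](T))))) → 3

E1 result:
g | c
1 | 2
2 | 1
3 | 1
4 | 2
6 | 1
9 | 1
E2 result:
g | c
1 | 1
2 | 1
6 | 1
Witness: (1, 2) appears 1× in E1 but 0× in E2.

no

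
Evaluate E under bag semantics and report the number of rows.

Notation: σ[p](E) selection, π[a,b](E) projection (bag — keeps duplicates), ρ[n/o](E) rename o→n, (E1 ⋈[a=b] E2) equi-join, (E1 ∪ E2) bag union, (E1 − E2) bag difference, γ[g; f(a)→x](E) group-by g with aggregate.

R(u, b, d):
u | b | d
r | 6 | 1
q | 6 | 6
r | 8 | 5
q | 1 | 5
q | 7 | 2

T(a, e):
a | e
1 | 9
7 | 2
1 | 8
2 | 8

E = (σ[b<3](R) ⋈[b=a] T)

Subexpression sizes:
  R → 5
  σ[b<3](R) → 1
  T → 4
  (σ[b<3](R) ⋈[b=a] T) → 2

|E| = 2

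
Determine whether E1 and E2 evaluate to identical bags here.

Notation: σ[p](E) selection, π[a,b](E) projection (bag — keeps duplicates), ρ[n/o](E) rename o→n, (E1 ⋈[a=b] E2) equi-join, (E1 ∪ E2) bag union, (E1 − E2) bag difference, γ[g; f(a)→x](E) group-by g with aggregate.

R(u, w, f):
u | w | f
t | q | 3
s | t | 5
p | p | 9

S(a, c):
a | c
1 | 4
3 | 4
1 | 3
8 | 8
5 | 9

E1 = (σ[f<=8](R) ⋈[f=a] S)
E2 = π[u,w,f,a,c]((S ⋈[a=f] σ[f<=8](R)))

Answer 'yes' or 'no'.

E1 row counts bottom-up:
  R → 3
  σ[f<=8](R) → 2
  S → 5
  (σ[f<=8](R) ⋈[f=a] S) → 2
E2 row counts bottom-up:
  S → 5
  R → 3
  σ[f<=8](R) → 2
  (S ⋈[a=f] σ[f<=8](R)) → 2
  π[u,w,f,a,c]((S ⋈[a=f] σ[f<=8](R))) → 2

E1 and E2 produce the same multiset:
u | w | f | a | c
s | t | 5 | 5 | 9
t | q | 3 | 3 | 4

yes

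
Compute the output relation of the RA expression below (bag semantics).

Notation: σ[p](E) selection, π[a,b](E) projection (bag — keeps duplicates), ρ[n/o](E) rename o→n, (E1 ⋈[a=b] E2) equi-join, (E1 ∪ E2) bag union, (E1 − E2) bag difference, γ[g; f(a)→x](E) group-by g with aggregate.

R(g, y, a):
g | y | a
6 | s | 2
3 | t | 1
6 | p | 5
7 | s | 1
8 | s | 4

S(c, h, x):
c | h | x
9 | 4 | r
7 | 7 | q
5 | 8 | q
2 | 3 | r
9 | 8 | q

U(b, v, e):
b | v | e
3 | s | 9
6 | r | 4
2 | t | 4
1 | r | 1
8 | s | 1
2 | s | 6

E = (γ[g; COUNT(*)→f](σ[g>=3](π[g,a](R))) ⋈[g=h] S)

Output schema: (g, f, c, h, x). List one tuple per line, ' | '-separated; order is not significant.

Subexpression sizes:
  R → 5
  π[g,a](R) → 5
  σ[g>=3](π[g,a](R)) → 5
  γ[g; COUNT(*)→f](σ[g>=3](π[g,a](R))) → 4
  S → 5
  (γ[g; COUNT(*)→f](σ[g>=3](π[g,a](R))) ⋈[g=h] S) → 4

== RESULT ==
g | f | c | h | x
3 | 1 | 2 | 3 | r
7 | 1 | 7 | 7 | q
8 | 1 | 5 | 8 | q
8 | 1 | 9 | 8 | q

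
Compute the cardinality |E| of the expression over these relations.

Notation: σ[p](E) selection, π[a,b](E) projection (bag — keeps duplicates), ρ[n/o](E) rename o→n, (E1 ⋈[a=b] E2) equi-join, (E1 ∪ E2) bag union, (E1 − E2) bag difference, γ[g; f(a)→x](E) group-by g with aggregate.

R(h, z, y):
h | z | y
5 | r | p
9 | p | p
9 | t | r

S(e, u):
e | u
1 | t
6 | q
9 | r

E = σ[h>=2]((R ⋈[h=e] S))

Subexpression sizes:
  R → 3
  S → 3
  (R ⋈[h=e] S) → 2
  σ[h>=2]((R ⋈[h=e] S)) → 2

|E| = 2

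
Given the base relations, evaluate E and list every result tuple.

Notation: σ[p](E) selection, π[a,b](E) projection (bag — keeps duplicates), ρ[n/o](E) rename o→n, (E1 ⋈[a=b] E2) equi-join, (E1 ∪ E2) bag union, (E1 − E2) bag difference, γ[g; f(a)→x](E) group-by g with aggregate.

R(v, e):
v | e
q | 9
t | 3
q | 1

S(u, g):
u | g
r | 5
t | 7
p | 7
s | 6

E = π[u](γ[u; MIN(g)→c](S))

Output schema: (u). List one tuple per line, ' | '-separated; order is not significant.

Subexpression sizes:
  S → 4
  γ[u; MIN(g)→c](S) → 4
  π[u](γ[u; MIN(g)→c](S)) → 4

== RESULT ==
u
p
r
s
t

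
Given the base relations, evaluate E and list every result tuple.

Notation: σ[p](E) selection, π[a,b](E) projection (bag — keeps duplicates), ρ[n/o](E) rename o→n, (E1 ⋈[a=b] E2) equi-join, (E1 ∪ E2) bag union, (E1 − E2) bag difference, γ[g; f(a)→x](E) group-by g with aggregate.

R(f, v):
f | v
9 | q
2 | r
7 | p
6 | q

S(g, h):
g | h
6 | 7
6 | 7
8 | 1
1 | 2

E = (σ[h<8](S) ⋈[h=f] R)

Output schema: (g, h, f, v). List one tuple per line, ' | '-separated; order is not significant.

Per-node cardinality:
  S → 4
  σ[h<8](S) → 4
  R → 4
  (σ[h<8](S) ⋈[h=f] R) → 3

== RESULT ==
g | h | f | v
1 | 2 | 2 | r
6 | 7 | 7 | p
6 | 7 | 7 | p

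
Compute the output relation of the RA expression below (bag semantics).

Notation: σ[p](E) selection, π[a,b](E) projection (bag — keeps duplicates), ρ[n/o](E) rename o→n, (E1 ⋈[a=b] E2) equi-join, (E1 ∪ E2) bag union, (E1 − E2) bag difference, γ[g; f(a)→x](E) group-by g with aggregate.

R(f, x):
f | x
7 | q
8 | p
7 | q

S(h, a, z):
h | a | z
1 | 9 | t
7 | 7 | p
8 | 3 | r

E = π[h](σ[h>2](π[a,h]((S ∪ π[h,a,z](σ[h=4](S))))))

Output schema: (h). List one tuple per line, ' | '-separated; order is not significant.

Stepwise |·|:
  S → 3
  S → 3
  σ[h=4](S) → 0
  π[h,a,z](σ[h=4](S)) → 0
  (S ∪ π[h,a,z](σ[h=4](S))) → 3
  π[a,h]((S ∪ π[h,a,z](σ[h=4](S)))) → 3
  σ[h>2](π[a,h]((S ∪ π[h,a,z](σ[h=4](S))))) → 2
  π[h](σ[h>2](π[a,h]((S ∪ π[h,a,z](σ[h=4](S)))))) → 2

== RESULT ==
h
7
8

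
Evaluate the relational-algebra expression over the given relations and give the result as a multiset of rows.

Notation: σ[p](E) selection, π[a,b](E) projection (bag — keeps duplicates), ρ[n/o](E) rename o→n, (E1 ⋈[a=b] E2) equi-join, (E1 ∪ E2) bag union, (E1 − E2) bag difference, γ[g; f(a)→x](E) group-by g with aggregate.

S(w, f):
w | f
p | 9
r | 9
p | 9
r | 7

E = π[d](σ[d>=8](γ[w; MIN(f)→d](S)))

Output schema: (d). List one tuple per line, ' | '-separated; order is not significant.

Stepwise |·|:
  S → 4
  γ[w; MIN(f)→d](S) → 2
  σ[d>=8](γ[w; MIN(f)→d](S)) → 1
  π[d](σ[d>=8](γ[w; MIN(f)→d](S))) → 1

== RESULT ==
d
9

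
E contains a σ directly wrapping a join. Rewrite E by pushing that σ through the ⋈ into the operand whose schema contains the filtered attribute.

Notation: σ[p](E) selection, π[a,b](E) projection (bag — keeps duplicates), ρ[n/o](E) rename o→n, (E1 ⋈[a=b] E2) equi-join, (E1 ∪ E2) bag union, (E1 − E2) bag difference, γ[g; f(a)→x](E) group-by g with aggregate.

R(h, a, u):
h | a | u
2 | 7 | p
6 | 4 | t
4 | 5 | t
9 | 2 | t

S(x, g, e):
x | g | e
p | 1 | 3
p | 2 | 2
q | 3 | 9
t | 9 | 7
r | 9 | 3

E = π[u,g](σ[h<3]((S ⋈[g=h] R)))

σ filters on h, owned by the right side.
E' = π[u,g]((S ⋈[g=h] σ[h<3](R)))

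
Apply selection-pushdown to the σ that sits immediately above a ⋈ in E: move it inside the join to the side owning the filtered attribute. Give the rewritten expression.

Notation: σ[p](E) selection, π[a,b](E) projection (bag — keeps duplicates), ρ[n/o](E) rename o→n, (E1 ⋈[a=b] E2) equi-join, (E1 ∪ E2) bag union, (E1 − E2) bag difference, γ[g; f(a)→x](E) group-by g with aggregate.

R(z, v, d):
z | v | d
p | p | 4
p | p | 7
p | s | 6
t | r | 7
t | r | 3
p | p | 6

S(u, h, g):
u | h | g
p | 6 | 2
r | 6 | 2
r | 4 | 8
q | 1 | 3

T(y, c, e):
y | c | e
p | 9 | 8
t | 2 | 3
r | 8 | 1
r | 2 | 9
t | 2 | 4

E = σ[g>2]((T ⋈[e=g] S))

σ filters on g, owned by the right side.
E' = (T ⋈[e=g] σ[g>2](S))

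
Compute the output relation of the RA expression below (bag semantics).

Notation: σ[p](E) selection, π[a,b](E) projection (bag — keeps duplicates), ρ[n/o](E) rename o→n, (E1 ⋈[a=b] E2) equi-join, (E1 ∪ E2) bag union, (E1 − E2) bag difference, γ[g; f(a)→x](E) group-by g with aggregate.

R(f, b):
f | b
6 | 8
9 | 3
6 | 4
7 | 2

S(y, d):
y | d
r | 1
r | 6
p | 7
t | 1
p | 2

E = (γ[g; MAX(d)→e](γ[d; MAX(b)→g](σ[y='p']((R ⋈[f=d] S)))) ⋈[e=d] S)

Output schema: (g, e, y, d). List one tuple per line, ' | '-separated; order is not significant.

Row counts bottom-up:
  R → 4
  S → 5
  (R ⋈[f=d] S) → 3
  σ[y='p']((R ⋈[f=d] S)) → 1
  γ[d; MAX(b)→g](σ[y='p']((R ⋈[f=d] S))) → 1
  γ[g; MAX(d)→e](γ[d; MAX(b)→g](σ[y='p']((R ⋈[f=d] S)))) → 1
  S → 5
  (γ[g; MAX(d)→e](γ[d; MAX(b)→g](σ[y='p']((R ⋈[f=d] S)))) ⋈[e=d] S) → 1

== RESULT ==
g | e | y | d
2 | 7 | p | 7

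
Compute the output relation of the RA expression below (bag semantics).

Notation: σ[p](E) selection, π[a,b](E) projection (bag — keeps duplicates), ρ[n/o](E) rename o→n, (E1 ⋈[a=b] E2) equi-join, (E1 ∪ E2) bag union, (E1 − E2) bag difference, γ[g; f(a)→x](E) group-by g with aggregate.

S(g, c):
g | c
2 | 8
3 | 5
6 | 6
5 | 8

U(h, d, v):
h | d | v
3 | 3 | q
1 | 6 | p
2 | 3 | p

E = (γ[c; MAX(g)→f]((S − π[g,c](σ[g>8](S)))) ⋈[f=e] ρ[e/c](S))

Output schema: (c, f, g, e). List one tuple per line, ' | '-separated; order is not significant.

Per-node cardinality:
  S → 4
  S → 4
  σ[g>8](S) → 0
  π[g,c](σ[g>8](S)) → 0
  (S − π[g,c](σ[g>8](S))) → 4
  γ[c; MAX(g)→f]((S − π[g,c](σ[g>8](S)))) → 3
  S → 4
  ρ[e/c](S) → 4
  (γ[c; MAX(g)→f]((S − π[g,c](σ[g>8](S)))) ⋈[f=e] ρ[e/c](S)) → 2

== RESULT ==
c | f | g | e
6 | 6 | 6 | 6
8 | 5 | 3 | 5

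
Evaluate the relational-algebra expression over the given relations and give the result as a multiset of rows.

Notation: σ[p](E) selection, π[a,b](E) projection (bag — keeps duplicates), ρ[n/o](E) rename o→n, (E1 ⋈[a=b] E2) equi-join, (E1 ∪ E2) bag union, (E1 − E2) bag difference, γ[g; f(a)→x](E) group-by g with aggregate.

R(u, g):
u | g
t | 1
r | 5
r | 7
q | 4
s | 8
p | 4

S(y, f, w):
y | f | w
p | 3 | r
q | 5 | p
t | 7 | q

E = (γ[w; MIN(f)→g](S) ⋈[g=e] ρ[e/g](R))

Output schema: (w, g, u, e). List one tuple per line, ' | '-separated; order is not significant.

Per-node cardinality:
  S → 3
  γ[w; MIN(f)→g](S) → 3
  R → 6
  ρ[e/g](R) → 6
  (γ[w; MIN(f)→g](S) ⋈[g=e] ρ[e/g](R)) → 2

== RESULT ==
w | g | u | e
p | 5 | r | 5
q | 7 | r | 7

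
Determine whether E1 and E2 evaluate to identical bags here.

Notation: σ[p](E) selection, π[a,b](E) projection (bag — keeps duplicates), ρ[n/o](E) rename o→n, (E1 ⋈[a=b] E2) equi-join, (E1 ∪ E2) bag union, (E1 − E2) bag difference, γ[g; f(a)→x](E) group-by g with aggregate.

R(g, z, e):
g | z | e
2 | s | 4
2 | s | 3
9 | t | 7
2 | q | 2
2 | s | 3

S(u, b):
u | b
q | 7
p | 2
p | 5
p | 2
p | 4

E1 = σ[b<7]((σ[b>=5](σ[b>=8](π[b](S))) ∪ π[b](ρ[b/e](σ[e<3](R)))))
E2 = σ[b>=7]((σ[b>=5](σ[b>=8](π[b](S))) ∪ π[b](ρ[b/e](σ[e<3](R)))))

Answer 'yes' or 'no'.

E1 subexpression sizes:
  S → 5
  π[b](S) → 5
  σ[b>=8](π[b](S)) → 0
  σ[b>=5](σ[b>=8](π[b](S))) → 0
  R → 5
  σ[e<3](R) → 1
  ρ[b/e](σ[e<3](R)) → 1
  π[b](ρ[b/e](σ[e<3](R))) → 1
  (σ[b>=5](σ[b>=8](π[b](S))) ∪ π[b](ρ[b/e](σ[e<3](R)))) → 1
  σ[b<7]((σ[b>=5](σ[b>=8](π[b](S))) ∪ π[b](ρ[b/e](σ[e<3](R))))) → 1
E2 subexpression sizes:
  S → 5
  π[b](S) → 5
  σ[b>=8](π[b](S)) → 0
  σ[b>=5](σ[b>=8](π[b](S))) → 0
  R → 5
  σ[e<3](R) → 1
  ρ[b/e](σ[e<3](R)) → 1
  π[b](ρ[b/e](σ[e<3](R))) → 1
  (σ[b>=5](σ[b>=8](π[b](S))) ∪ π[b](ρ[b/e](σ[e<3](R)))) → 1
  σ[b>=7]((σ[b>=5](σ[b>=8](π[b](S))) ∪ π[b](ρ[b/e](σ[e<3](R))))) → 0

E1 result:
b
2
E2 result:
b
(0 rows)
Witness: (2,) appears 1× in E1 but 0× in E2.

no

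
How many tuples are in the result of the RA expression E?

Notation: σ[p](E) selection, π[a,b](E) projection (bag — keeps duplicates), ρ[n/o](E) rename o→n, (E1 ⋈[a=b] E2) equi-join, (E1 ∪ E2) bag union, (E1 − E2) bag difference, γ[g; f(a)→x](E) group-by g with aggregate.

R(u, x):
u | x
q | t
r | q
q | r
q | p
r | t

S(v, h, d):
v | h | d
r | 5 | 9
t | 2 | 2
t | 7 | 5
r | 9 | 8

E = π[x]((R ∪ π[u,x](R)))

Row counts bottom-up:
  R → 5
  R → 5
  π[u,x](R) → 5
  (R ∪ π[u,x](R)) → 10
  π[x]((R ∪ π[u,x](R))) → 10

|E| = 10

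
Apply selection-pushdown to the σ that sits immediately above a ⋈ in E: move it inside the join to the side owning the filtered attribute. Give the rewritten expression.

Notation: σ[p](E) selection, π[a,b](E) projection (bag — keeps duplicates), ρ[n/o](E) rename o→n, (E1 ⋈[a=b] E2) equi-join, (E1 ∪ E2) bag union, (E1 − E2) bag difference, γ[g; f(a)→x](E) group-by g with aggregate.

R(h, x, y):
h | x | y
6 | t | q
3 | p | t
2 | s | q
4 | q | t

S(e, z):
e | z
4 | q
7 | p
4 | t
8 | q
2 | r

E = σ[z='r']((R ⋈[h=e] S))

σ filters on z, owned by the right side.
E' = (R ⋈[h=e] σ[z='r'](S))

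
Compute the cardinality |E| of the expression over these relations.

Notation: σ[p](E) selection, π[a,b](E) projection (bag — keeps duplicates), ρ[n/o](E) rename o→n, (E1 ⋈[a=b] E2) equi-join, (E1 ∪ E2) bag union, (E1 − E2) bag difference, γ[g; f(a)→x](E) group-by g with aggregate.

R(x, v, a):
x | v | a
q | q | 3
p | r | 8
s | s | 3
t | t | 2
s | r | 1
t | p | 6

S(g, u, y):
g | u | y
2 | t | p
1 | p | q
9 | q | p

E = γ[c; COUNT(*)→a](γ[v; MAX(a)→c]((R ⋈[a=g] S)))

Row counts bottom-up:
  R → 6
  S → 3
  (R ⋈[a=g] S) → 2
  γ[v; MAX(a)→c]((R ⋈[a=g] S)) → 2
  γ[c; COUNT(*)→a](γ[v; MAX(a)→c]((R ⋈[a=g] S))) → 2

|E| = 2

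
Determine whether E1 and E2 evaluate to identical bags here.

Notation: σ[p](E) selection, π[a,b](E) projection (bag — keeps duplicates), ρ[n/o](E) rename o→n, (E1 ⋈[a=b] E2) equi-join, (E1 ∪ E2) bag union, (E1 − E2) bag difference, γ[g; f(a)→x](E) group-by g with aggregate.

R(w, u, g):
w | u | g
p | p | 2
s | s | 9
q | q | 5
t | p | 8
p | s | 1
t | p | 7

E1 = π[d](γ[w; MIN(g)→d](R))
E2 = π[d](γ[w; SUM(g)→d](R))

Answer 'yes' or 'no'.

E1 stepwise |·|:
  R → 6
  γ[w; MIN(g)→d](R) → 4
  π[d](γ[w; MIN(g)→d](R)) → 4
E2 stepwise |·|:
  R → 6
  γ[w; SUM(g)→d](R) → 4
  π[d](γ[w; SUM(g)→d](R)) → 4

E1 result:
d
1
5
7
9
E2 result:
d
3
5
9
15
Witness: (15,) appears 0× in E1 but 1× in E2.

no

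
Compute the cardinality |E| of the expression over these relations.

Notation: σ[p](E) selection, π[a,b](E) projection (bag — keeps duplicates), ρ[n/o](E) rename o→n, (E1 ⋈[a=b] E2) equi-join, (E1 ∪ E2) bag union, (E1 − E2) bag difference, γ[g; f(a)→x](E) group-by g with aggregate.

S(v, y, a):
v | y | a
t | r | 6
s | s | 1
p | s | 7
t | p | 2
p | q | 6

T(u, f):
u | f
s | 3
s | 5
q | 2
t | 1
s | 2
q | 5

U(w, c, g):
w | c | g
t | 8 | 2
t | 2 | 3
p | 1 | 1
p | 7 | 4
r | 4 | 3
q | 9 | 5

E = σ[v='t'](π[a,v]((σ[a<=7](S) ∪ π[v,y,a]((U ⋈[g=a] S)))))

Stepwise |·|:
  S → 5
  σ[a<=7](S) → 5
  U → 6
  S → 5
  (U ⋈[g=a] S) → 2
  π[v,y,a]((U ⋈[g=a] S)) → 2
  (σ[a<=7](S) ∪ π[v,y,a]((U ⋈[g=a] S))) → 7
  π[a,v]((σ[a<=7](S) ∪ π[v,y,a]((U ⋈[g=a] S)))) → 7
  σ[v='t'](π[a,v]((σ[a<=7](S) ∪ π[v,y,a]((U ⋈[g=a] S))))) → 3

|E| = 3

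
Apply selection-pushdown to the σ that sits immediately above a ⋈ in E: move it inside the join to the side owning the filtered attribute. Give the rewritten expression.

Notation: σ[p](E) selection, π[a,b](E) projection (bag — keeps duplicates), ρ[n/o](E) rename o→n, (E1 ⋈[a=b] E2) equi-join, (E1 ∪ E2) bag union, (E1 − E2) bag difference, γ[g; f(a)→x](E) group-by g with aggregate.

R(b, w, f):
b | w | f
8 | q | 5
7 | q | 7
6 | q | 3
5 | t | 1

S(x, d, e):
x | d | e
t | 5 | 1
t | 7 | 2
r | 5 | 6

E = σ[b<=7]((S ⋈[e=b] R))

σ filters on b, owned by the right side.
E' = (S ⋈[e=b] σ[b<=7](R))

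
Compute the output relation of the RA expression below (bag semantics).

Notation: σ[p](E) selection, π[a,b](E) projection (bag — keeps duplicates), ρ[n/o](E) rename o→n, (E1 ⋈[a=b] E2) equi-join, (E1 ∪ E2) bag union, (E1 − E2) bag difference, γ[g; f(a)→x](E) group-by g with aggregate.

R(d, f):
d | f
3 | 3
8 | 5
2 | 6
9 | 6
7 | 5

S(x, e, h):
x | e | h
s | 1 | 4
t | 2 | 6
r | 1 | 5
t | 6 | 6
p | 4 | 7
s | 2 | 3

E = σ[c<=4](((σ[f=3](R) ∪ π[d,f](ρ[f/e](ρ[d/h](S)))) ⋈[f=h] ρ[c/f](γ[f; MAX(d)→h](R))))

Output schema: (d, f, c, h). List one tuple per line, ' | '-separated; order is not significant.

Row counts bottom-up:
  R → 5
  σ[f=3](R) → 1
  S → 6
  ρ[d/h](S) → 6
  ρ[f/e](ρ[d/h](S)) → 6
  π[d,f](ρ[f/e](ρ[d/h](S))) → 6
  (σ[f=3](R) ∪ π[d,f](ρ[f/e](ρ[d/h](S)))) → 7
  R → 5
  γ[f; MAX(d)→h](R) → 3
  ρ[c/f](γ[f; MAX(d)→h](R)) → 3
  ((σ[f=3](R) ∪ π[d,f](ρ[f/e](ρ[d/h](S)))) ⋈[f=h] ρ[c/f](γ[f; MAX(d)→h](R))) → 1
  σ[c<=4](((σ[f=3](R) ∪ π[d,f](ρ[f/e](ρ[d/h](S)))) ⋈[f=h] ρ[c/f](γ[f; MAX(d)→h](R)))) → 1

== RESULT ==
d | f | c | h
3 | 3 | 3 | 3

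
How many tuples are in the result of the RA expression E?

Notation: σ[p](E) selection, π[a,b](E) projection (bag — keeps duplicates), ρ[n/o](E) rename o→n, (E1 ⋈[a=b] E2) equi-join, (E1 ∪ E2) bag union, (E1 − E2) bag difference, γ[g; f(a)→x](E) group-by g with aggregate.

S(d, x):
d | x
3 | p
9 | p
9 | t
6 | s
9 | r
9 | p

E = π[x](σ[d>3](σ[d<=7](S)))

Stepwise |·|:
  S → 6
  σ[d<=7](S) → 2
  σ[d>3](σ[d<=7](S)) → 1
  π[x](σ[d>3](σ[d<=7](S))) → 1

|E| = 1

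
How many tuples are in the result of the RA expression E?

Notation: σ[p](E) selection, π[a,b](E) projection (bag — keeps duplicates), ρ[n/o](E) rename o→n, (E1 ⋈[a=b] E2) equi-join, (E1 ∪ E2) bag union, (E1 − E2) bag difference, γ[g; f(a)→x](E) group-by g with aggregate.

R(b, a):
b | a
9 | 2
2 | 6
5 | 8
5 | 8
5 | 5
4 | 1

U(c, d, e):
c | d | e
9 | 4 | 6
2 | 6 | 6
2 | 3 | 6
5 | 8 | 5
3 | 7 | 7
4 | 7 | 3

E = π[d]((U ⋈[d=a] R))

Subexpression sizes:
  U → 6
  R → 6
  (U ⋈[d=a] R) → 3
  π[d]((U ⋈[d=a] R)) → 3

|E| = 3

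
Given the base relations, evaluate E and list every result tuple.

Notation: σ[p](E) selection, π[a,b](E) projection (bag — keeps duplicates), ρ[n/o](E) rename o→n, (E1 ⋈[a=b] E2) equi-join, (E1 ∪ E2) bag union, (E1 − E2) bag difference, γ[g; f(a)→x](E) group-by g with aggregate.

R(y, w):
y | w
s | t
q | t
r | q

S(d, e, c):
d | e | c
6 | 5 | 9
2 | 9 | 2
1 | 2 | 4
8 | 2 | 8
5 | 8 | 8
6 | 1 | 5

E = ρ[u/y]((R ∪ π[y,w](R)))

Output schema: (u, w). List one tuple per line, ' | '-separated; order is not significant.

Row counts bottom-up:
  R → 3
  R → 3
  π[y,w](R) → 3
  (R ∪ π[y,w](R)) → 6
  ρ[u/y]((R ∪ π[y,w](R))) → 6

== RESULT ==
u | w
q | t
q | t
r | q
r | q
s | t
s | t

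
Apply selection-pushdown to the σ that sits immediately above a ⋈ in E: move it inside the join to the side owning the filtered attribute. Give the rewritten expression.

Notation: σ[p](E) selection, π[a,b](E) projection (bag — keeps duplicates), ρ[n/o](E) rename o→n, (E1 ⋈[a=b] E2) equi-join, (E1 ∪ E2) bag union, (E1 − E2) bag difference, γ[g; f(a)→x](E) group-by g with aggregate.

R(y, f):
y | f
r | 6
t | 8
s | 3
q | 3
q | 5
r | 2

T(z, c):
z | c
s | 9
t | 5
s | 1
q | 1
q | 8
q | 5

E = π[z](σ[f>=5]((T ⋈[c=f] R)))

σ filters on f, owned by the right side.
E' = π[z]((T ⋈[c=f] σ[f>=5](R)))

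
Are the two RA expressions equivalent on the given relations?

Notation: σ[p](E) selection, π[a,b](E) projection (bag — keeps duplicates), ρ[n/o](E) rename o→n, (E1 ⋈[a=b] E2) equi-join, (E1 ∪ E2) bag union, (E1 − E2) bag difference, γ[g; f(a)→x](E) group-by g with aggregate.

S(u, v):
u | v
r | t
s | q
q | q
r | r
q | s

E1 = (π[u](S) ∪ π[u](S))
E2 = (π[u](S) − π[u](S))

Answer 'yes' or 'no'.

E1 stepwise |·|:
  S → 5
  π[u](S) → 5
  S → 5
  π[u](S) → 5
  (π[u](S) ∪ π[u](S)) → 10
E2 stepwise |·|:
  S → 5
  π[u](S) → 5
  S → 5
  π[u](S) → 5
  (π[u](S) − π[u](S)) → 0

E1 result:
u
q
q
q
q
r
r
r
r
s
s
E2 result:
u
(0 rows)
Witness: ('q',) appears 4× in E1 but 0× in E2.

no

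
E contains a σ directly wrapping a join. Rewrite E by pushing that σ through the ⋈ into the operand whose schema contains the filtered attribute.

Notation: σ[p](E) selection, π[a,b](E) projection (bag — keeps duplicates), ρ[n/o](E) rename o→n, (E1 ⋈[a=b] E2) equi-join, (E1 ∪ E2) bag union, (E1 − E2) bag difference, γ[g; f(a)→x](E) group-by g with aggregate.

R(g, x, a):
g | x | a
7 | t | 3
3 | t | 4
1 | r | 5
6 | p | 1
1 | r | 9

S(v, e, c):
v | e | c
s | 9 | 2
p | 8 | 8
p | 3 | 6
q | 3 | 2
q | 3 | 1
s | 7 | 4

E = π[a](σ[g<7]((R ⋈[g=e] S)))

σ filters on g, owned by the left side.
E' = π[a]((σ[g<7](R) ⋈[g=e] S))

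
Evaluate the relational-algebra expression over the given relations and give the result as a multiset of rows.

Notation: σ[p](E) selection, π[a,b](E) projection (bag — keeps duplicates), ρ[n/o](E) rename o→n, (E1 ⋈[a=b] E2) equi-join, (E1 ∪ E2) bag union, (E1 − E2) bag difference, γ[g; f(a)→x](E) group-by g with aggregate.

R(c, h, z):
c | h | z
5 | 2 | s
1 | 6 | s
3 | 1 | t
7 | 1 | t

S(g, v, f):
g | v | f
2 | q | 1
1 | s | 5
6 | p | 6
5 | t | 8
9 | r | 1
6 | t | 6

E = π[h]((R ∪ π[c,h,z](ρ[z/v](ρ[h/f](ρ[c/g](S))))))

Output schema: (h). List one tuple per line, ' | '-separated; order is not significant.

Per-node cardinality:
  R → 4
  S → 6
  ρ[c/g](S) → 6
  ρ[h/f](ρ[c/g](S)) → 6
  ρ[z/v](ρ[h/f](ρ[c/g](S))) → 6
  π[c,h,z](ρ[z/v](ρ[h/f](ρ[c/g](S)))) → 6
  (R ∪ π[c,h,z](ρ[z/v](ρ[h/f](ρ[c/g](S))))) → 10
  π[h]((R ∪ π[c,h,z](ρ[z/v](ρ[h/f](ρ[c/g](S)))))) → 10

== RESULT ==
h
1
1
1
1
2
5
6
6
6
8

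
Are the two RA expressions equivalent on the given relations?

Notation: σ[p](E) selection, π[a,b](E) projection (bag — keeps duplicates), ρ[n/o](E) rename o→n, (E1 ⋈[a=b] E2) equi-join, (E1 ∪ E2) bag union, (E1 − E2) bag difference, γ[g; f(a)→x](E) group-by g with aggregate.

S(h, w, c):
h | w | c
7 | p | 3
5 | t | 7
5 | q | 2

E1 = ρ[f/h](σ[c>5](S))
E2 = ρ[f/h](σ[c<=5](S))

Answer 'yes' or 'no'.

E1 row counts bottom-up:
  S → 3
  σ[c>5](S) → 1
  ρ[f/h](σ[c>5](S)) → 1
E2 row counts bottom-up:
  S → 3
  σ[c<=5](S) → 2
  ρ[f/h](σ[c<=5](S)) → 2

E1 result:
f | w | c
5 | t | 7
E2 result:
f | w | c
5 | q | 2
7 | p | 3
Witness: (7, 'p', 3) appears 0× in E1 but 1× in E2.

no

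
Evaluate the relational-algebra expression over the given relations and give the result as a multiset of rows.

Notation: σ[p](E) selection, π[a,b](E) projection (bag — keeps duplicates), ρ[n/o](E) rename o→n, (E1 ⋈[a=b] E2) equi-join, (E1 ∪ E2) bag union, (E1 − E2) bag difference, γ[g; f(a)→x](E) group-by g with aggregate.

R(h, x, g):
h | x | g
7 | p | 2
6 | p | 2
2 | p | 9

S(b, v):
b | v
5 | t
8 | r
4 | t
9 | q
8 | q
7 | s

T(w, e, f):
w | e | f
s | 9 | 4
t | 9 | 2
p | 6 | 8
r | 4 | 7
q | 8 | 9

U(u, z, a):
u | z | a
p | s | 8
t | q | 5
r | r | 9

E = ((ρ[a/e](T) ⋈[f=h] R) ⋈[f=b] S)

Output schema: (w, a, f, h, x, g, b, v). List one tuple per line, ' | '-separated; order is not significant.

Subexpression sizes:
  T → 5
  ρ[a/e](T) → 5
  R → 3
  (ρ[a/e](T) ⋈[f=h] R) → 2
  S → 6
  ((ρ[a/e](T) ⋈[f=h] R) ⋈[f=b] S) → 1

== RESULT ==
w | a | f | h | x | g | b | v
r | 4 | 7 | 7 | p | 2 | 7 | s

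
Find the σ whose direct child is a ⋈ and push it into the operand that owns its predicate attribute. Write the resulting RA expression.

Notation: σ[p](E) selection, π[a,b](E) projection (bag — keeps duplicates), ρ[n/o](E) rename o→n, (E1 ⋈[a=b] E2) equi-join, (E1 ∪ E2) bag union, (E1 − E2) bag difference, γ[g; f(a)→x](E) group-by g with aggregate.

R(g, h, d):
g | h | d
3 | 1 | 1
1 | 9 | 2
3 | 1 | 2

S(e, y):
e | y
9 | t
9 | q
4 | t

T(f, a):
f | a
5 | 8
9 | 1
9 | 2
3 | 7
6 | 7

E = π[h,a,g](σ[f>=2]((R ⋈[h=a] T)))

σ filters on f, owned by the right side.
E' = π[h,a,g]((R ⋈[h=a] σ[f>=2](T)))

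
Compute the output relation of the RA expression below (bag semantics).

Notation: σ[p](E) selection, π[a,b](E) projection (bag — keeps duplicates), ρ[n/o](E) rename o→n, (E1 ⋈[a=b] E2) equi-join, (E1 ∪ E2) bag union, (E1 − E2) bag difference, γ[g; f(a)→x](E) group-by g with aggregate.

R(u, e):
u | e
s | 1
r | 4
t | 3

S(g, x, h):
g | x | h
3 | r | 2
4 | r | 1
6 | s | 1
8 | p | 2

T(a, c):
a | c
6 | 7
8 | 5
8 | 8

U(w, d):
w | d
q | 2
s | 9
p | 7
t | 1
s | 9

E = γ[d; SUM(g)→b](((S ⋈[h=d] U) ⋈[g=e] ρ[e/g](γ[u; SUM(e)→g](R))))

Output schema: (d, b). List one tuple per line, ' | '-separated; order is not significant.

Stepwise |·|:
  S → 4
  U → 5
  (S ⋈[h=d] U) → 4
  R → 3
  γ[u; SUM(e)→g](R) → 3
  ρ[e/g](γ[u; SUM(e)→g](R)) → 3
  ((S ⋈[h=d] U) ⋈[g=e] ρ[e/g](γ[u; SUM(e)→g](R))) → 2
  γ[d; SUM(g)→b](((S ⋈[h=d] U) ⋈[g=e] ρ[e/g](γ[u; SUM(e)→g](R)))) → 2

== RESULT ==
d | b
1 | 4
2 | 3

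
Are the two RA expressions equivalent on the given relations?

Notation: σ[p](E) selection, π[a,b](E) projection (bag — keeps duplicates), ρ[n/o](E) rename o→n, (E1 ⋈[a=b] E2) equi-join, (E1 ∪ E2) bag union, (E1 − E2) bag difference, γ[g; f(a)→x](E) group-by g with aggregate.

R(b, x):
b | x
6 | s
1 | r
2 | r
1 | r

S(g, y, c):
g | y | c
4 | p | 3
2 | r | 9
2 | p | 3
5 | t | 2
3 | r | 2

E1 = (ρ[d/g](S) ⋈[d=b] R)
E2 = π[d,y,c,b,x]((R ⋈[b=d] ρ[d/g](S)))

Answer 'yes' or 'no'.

E1 per-node cardinality:
  S → 5
  ρ[d/g](S) → 5
  R → 4
  (ρ[d/g](S) ⋈[d=b] R) → 2
E2 per-node cardinality:
  R → 4
  S → 5
  ρ[d/g](S) → 5
  (R ⋈[b=d] ρ[d/g](S)) → 2
  π[d,y,c,b,x]((R ⋈[b=d] ρ[d/g](S))) → 2

E1 and E2 produce the same multiset:
d | y | c | b | x
2 | p | 3 | 2 | r
2 | r | 9 | 2 | r

yes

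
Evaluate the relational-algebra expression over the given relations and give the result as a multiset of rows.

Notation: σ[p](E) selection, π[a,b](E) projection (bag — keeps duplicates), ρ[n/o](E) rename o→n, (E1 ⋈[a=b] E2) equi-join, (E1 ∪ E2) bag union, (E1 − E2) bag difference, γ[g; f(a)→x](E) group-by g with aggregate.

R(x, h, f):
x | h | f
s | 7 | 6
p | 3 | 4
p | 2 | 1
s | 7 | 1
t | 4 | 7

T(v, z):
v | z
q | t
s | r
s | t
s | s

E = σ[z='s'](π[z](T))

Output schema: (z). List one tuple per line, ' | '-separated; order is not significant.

Row counts bottom-up:
  T → 4
  π[z](T) → 4
  σ[z='s'](π[z](T)) → 1

== RESULT ==
z
s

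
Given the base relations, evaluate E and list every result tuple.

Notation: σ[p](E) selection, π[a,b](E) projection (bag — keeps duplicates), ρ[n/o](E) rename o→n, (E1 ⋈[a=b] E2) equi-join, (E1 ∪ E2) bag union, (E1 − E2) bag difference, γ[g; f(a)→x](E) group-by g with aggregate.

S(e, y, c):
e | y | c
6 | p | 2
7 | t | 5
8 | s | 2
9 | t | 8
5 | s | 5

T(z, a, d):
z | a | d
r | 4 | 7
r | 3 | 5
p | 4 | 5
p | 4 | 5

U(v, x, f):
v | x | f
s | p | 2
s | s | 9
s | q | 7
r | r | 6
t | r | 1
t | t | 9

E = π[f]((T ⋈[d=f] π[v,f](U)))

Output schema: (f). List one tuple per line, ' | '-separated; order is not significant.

Stepwise |·|:
  T → 4
  U → 6
  π[v,f](U) → 6
  (T ⋈[d=f] π[v,f](U)) → 1
  π[f]((T ⋈[d=f] π[v,f](U))) → 1

== RESULT ==
f
7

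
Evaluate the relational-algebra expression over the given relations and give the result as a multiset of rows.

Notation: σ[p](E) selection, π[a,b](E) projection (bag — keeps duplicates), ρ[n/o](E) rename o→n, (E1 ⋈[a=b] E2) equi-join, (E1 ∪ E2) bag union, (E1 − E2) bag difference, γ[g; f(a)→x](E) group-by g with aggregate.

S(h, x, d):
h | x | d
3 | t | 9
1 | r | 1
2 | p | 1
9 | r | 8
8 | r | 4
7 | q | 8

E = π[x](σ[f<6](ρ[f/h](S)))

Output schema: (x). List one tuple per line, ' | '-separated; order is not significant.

Stepwise |·|:
  S → 6
  ρ[f/h](S) → 6
  σ[f<6](ρ[f/h](S)) → 3
  π[x](σ[f<6](ρ[f/h](S))) → 3

== RESULT ==
x
p
r
t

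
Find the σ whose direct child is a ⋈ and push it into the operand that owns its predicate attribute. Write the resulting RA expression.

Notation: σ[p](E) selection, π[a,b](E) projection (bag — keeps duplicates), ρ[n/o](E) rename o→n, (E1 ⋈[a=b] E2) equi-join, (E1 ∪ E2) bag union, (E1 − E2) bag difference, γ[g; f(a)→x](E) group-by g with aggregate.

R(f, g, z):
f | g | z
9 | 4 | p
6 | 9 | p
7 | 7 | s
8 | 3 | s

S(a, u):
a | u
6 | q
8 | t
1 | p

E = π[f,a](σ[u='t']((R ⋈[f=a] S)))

σ filters on u, owned by the right side.
E' = π[f,a]((R ⋈[f=a] σ[u='t'](S)))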